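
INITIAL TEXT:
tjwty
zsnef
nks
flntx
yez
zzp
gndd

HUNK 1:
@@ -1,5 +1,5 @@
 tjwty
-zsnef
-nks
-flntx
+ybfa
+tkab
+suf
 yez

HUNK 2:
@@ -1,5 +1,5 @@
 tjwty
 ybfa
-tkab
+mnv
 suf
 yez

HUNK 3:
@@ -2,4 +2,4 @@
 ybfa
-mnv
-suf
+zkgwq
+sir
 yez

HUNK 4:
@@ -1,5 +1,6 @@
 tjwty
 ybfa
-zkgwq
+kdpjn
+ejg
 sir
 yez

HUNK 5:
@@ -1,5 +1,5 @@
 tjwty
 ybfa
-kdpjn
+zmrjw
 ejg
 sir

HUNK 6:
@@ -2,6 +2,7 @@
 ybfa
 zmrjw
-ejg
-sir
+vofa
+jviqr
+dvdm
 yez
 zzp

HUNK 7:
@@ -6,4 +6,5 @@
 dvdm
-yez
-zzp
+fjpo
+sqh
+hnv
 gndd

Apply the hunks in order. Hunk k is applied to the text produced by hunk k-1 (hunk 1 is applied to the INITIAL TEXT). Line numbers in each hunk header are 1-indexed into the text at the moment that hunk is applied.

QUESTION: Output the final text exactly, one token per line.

Answer: tjwty
ybfa
zmrjw
vofa
jviqr
dvdm
fjpo
sqh
hnv
gndd

Derivation:
Hunk 1: at line 1 remove [zsnef,nks,flntx] add [ybfa,tkab,suf] -> 7 lines: tjwty ybfa tkab suf yez zzp gndd
Hunk 2: at line 1 remove [tkab] add [mnv] -> 7 lines: tjwty ybfa mnv suf yez zzp gndd
Hunk 3: at line 2 remove [mnv,suf] add [zkgwq,sir] -> 7 lines: tjwty ybfa zkgwq sir yez zzp gndd
Hunk 4: at line 1 remove [zkgwq] add [kdpjn,ejg] -> 8 lines: tjwty ybfa kdpjn ejg sir yez zzp gndd
Hunk 5: at line 1 remove [kdpjn] add [zmrjw] -> 8 lines: tjwty ybfa zmrjw ejg sir yez zzp gndd
Hunk 6: at line 2 remove [ejg,sir] add [vofa,jviqr,dvdm] -> 9 lines: tjwty ybfa zmrjw vofa jviqr dvdm yez zzp gndd
Hunk 7: at line 6 remove [yez,zzp] add [fjpo,sqh,hnv] -> 10 lines: tjwty ybfa zmrjw vofa jviqr dvdm fjpo sqh hnv gndd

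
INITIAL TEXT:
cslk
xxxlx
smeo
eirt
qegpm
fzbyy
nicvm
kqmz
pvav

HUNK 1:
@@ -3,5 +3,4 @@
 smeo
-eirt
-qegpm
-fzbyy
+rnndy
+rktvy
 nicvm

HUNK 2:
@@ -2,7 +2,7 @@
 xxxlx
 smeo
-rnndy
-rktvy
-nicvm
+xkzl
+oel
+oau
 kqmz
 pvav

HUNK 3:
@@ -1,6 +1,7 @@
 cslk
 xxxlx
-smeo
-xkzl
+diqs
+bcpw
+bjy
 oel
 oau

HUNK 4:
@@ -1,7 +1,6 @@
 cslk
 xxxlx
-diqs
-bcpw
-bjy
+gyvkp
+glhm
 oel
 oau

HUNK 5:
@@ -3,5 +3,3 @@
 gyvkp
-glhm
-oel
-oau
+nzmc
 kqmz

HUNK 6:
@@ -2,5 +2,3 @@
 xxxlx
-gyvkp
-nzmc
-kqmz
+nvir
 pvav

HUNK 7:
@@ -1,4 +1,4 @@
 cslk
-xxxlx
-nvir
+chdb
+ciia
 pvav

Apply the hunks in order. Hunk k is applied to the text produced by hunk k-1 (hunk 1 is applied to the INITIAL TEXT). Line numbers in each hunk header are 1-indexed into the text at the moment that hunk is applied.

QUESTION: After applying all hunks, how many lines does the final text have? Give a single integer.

Hunk 1: at line 3 remove [eirt,qegpm,fzbyy] add [rnndy,rktvy] -> 8 lines: cslk xxxlx smeo rnndy rktvy nicvm kqmz pvav
Hunk 2: at line 2 remove [rnndy,rktvy,nicvm] add [xkzl,oel,oau] -> 8 lines: cslk xxxlx smeo xkzl oel oau kqmz pvav
Hunk 3: at line 1 remove [smeo,xkzl] add [diqs,bcpw,bjy] -> 9 lines: cslk xxxlx diqs bcpw bjy oel oau kqmz pvav
Hunk 4: at line 1 remove [diqs,bcpw,bjy] add [gyvkp,glhm] -> 8 lines: cslk xxxlx gyvkp glhm oel oau kqmz pvav
Hunk 5: at line 3 remove [glhm,oel,oau] add [nzmc] -> 6 lines: cslk xxxlx gyvkp nzmc kqmz pvav
Hunk 6: at line 2 remove [gyvkp,nzmc,kqmz] add [nvir] -> 4 lines: cslk xxxlx nvir pvav
Hunk 7: at line 1 remove [xxxlx,nvir] add [chdb,ciia] -> 4 lines: cslk chdb ciia pvav
Final line count: 4

Answer: 4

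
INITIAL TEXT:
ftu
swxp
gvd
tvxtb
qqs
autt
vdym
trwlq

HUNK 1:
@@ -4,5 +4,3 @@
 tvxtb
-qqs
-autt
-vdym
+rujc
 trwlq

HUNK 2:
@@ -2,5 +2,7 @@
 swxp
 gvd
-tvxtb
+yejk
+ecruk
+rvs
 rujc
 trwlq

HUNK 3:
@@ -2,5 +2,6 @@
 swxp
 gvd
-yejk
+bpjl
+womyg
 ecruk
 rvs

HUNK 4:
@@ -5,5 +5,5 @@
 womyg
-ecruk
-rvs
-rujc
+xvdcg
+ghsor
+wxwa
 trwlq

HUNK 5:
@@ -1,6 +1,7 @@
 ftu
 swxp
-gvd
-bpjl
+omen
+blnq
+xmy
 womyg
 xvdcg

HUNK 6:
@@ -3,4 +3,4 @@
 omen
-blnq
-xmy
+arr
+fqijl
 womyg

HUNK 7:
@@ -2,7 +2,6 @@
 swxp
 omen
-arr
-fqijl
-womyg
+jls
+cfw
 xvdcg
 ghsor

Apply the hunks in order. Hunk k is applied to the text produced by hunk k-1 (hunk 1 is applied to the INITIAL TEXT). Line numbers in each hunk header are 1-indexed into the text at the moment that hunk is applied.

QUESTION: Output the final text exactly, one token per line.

Hunk 1: at line 4 remove [qqs,autt,vdym] add [rujc] -> 6 lines: ftu swxp gvd tvxtb rujc trwlq
Hunk 2: at line 2 remove [tvxtb] add [yejk,ecruk,rvs] -> 8 lines: ftu swxp gvd yejk ecruk rvs rujc trwlq
Hunk 3: at line 2 remove [yejk] add [bpjl,womyg] -> 9 lines: ftu swxp gvd bpjl womyg ecruk rvs rujc trwlq
Hunk 4: at line 5 remove [ecruk,rvs,rujc] add [xvdcg,ghsor,wxwa] -> 9 lines: ftu swxp gvd bpjl womyg xvdcg ghsor wxwa trwlq
Hunk 5: at line 1 remove [gvd,bpjl] add [omen,blnq,xmy] -> 10 lines: ftu swxp omen blnq xmy womyg xvdcg ghsor wxwa trwlq
Hunk 6: at line 3 remove [blnq,xmy] add [arr,fqijl] -> 10 lines: ftu swxp omen arr fqijl womyg xvdcg ghsor wxwa trwlq
Hunk 7: at line 2 remove [arr,fqijl,womyg] add [jls,cfw] -> 9 lines: ftu swxp omen jls cfw xvdcg ghsor wxwa trwlq

Answer: ftu
swxp
omen
jls
cfw
xvdcg
ghsor
wxwa
trwlq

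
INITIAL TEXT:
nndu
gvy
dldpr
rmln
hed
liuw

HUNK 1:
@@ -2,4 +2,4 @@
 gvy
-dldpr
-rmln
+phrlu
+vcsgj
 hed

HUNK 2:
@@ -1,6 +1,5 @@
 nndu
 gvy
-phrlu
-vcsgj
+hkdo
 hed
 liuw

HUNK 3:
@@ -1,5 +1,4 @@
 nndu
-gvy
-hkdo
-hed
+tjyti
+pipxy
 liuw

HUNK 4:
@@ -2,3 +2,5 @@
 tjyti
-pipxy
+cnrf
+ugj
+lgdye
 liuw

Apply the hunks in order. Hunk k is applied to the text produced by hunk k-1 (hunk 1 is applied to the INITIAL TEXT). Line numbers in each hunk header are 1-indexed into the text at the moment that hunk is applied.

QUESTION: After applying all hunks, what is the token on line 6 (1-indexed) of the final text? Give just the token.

Answer: liuw

Derivation:
Hunk 1: at line 2 remove [dldpr,rmln] add [phrlu,vcsgj] -> 6 lines: nndu gvy phrlu vcsgj hed liuw
Hunk 2: at line 1 remove [phrlu,vcsgj] add [hkdo] -> 5 lines: nndu gvy hkdo hed liuw
Hunk 3: at line 1 remove [gvy,hkdo,hed] add [tjyti,pipxy] -> 4 lines: nndu tjyti pipxy liuw
Hunk 4: at line 2 remove [pipxy] add [cnrf,ugj,lgdye] -> 6 lines: nndu tjyti cnrf ugj lgdye liuw
Final line 6: liuw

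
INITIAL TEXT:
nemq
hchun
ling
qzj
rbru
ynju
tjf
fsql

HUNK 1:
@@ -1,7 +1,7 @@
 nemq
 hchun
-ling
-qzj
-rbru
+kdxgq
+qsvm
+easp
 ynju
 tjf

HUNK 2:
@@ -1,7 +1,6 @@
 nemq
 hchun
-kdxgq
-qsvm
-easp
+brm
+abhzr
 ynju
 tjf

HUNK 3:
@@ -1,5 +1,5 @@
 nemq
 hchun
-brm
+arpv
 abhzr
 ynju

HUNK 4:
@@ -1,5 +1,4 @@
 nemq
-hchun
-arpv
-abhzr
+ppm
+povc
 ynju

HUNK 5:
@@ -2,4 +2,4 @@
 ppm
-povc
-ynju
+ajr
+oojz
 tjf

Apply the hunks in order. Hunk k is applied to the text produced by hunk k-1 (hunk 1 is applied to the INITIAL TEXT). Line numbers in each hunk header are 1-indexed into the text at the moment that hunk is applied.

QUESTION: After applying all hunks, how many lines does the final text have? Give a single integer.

Hunk 1: at line 1 remove [ling,qzj,rbru] add [kdxgq,qsvm,easp] -> 8 lines: nemq hchun kdxgq qsvm easp ynju tjf fsql
Hunk 2: at line 1 remove [kdxgq,qsvm,easp] add [brm,abhzr] -> 7 lines: nemq hchun brm abhzr ynju tjf fsql
Hunk 3: at line 1 remove [brm] add [arpv] -> 7 lines: nemq hchun arpv abhzr ynju tjf fsql
Hunk 4: at line 1 remove [hchun,arpv,abhzr] add [ppm,povc] -> 6 lines: nemq ppm povc ynju tjf fsql
Hunk 5: at line 2 remove [povc,ynju] add [ajr,oojz] -> 6 lines: nemq ppm ajr oojz tjf fsql
Final line count: 6

Answer: 6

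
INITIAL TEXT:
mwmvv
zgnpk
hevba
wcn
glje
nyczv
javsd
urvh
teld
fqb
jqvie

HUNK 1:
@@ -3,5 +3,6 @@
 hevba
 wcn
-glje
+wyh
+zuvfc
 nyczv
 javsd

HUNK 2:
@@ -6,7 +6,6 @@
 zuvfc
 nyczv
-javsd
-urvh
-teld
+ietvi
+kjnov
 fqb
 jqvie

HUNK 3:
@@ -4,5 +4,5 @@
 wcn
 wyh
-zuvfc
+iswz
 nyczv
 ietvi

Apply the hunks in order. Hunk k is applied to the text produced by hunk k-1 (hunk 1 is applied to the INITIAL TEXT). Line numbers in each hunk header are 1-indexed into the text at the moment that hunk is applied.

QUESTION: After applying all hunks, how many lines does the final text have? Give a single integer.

Answer: 11

Derivation:
Hunk 1: at line 3 remove [glje] add [wyh,zuvfc] -> 12 lines: mwmvv zgnpk hevba wcn wyh zuvfc nyczv javsd urvh teld fqb jqvie
Hunk 2: at line 6 remove [javsd,urvh,teld] add [ietvi,kjnov] -> 11 lines: mwmvv zgnpk hevba wcn wyh zuvfc nyczv ietvi kjnov fqb jqvie
Hunk 3: at line 4 remove [zuvfc] add [iswz] -> 11 lines: mwmvv zgnpk hevba wcn wyh iswz nyczv ietvi kjnov fqb jqvie
Final line count: 11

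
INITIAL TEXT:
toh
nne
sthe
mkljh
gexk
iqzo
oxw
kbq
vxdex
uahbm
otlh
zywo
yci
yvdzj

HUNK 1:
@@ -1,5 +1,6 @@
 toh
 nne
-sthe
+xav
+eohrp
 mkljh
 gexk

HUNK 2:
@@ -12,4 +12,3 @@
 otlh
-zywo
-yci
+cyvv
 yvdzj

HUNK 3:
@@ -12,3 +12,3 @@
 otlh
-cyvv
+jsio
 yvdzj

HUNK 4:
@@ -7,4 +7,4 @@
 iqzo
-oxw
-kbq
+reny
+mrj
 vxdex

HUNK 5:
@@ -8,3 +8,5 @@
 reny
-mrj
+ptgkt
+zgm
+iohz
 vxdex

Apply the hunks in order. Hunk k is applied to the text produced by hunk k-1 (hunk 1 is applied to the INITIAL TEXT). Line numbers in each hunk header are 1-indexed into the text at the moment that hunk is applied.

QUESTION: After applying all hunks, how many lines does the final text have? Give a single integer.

Answer: 16

Derivation:
Hunk 1: at line 1 remove [sthe] add [xav,eohrp] -> 15 lines: toh nne xav eohrp mkljh gexk iqzo oxw kbq vxdex uahbm otlh zywo yci yvdzj
Hunk 2: at line 12 remove [zywo,yci] add [cyvv] -> 14 lines: toh nne xav eohrp mkljh gexk iqzo oxw kbq vxdex uahbm otlh cyvv yvdzj
Hunk 3: at line 12 remove [cyvv] add [jsio] -> 14 lines: toh nne xav eohrp mkljh gexk iqzo oxw kbq vxdex uahbm otlh jsio yvdzj
Hunk 4: at line 7 remove [oxw,kbq] add [reny,mrj] -> 14 lines: toh nne xav eohrp mkljh gexk iqzo reny mrj vxdex uahbm otlh jsio yvdzj
Hunk 5: at line 8 remove [mrj] add [ptgkt,zgm,iohz] -> 16 lines: toh nne xav eohrp mkljh gexk iqzo reny ptgkt zgm iohz vxdex uahbm otlh jsio yvdzj
Final line count: 16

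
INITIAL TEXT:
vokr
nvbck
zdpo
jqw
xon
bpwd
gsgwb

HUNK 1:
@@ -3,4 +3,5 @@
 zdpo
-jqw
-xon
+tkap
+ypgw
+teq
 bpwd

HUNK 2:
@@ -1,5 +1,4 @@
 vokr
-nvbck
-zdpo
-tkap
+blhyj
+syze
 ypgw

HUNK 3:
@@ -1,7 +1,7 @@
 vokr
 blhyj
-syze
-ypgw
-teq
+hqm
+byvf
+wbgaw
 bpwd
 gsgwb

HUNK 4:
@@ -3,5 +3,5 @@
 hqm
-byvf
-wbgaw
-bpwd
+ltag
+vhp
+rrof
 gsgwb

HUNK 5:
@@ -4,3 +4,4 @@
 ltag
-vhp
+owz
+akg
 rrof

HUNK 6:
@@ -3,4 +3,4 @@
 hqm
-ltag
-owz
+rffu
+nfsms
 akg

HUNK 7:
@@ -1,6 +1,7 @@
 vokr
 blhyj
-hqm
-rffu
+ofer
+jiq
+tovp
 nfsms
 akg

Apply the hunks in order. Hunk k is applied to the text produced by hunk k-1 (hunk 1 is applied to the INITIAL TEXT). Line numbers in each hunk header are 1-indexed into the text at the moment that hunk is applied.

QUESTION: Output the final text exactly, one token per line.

Answer: vokr
blhyj
ofer
jiq
tovp
nfsms
akg
rrof
gsgwb

Derivation:
Hunk 1: at line 3 remove [jqw,xon] add [tkap,ypgw,teq] -> 8 lines: vokr nvbck zdpo tkap ypgw teq bpwd gsgwb
Hunk 2: at line 1 remove [nvbck,zdpo,tkap] add [blhyj,syze] -> 7 lines: vokr blhyj syze ypgw teq bpwd gsgwb
Hunk 3: at line 1 remove [syze,ypgw,teq] add [hqm,byvf,wbgaw] -> 7 lines: vokr blhyj hqm byvf wbgaw bpwd gsgwb
Hunk 4: at line 3 remove [byvf,wbgaw,bpwd] add [ltag,vhp,rrof] -> 7 lines: vokr blhyj hqm ltag vhp rrof gsgwb
Hunk 5: at line 4 remove [vhp] add [owz,akg] -> 8 lines: vokr blhyj hqm ltag owz akg rrof gsgwb
Hunk 6: at line 3 remove [ltag,owz] add [rffu,nfsms] -> 8 lines: vokr blhyj hqm rffu nfsms akg rrof gsgwb
Hunk 7: at line 1 remove [hqm,rffu] add [ofer,jiq,tovp] -> 9 lines: vokr blhyj ofer jiq tovp nfsms akg rrof gsgwb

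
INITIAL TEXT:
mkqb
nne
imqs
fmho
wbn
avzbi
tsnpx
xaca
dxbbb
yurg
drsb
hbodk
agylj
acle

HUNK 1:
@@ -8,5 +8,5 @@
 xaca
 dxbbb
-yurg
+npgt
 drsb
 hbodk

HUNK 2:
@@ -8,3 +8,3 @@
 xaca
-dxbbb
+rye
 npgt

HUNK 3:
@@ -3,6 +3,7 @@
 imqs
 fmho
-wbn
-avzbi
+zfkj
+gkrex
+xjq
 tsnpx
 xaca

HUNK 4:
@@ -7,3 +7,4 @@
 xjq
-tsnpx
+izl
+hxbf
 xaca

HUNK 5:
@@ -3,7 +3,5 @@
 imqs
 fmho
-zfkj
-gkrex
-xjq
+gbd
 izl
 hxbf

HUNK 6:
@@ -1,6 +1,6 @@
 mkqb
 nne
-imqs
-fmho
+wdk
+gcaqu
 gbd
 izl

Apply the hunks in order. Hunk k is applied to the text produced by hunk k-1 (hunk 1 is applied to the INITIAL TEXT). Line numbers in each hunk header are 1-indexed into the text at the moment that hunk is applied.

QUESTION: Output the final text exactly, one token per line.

Answer: mkqb
nne
wdk
gcaqu
gbd
izl
hxbf
xaca
rye
npgt
drsb
hbodk
agylj
acle

Derivation:
Hunk 1: at line 8 remove [yurg] add [npgt] -> 14 lines: mkqb nne imqs fmho wbn avzbi tsnpx xaca dxbbb npgt drsb hbodk agylj acle
Hunk 2: at line 8 remove [dxbbb] add [rye] -> 14 lines: mkqb nne imqs fmho wbn avzbi tsnpx xaca rye npgt drsb hbodk agylj acle
Hunk 3: at line 3 remove [wbn,avzbi] add [zfkj,gkrex,xjq] -> 15 lines: mkqb nne imqs fmho zfkj gkrex xjq tsnpx xaca rye npgt drsb hbodk agylj acle
Hunk 4: at line 7 remove [tsnpx] add [izl,hxbf] -> 16 lines: mkqb nne imqs fmho zfkj gkrex xjq izl hxbf xaca rye npgt drsb hbodk agylj acle
Hunk 5: at line 3 remove [zfkj,gkrex,xjq] add [gbd] -> 14 lines: mkqb nne imqs fmho gbd izl hxbf xaca rye npgt drsb hbodk agylj acle
Hunk 6: at line 1 remove [imqs,fmho] add [wdk,gcaqu] -> 14 lines: mkqb nne wdk gcaqu gbd izl hxbf xaca rye npgt drsb hbodk agylj acle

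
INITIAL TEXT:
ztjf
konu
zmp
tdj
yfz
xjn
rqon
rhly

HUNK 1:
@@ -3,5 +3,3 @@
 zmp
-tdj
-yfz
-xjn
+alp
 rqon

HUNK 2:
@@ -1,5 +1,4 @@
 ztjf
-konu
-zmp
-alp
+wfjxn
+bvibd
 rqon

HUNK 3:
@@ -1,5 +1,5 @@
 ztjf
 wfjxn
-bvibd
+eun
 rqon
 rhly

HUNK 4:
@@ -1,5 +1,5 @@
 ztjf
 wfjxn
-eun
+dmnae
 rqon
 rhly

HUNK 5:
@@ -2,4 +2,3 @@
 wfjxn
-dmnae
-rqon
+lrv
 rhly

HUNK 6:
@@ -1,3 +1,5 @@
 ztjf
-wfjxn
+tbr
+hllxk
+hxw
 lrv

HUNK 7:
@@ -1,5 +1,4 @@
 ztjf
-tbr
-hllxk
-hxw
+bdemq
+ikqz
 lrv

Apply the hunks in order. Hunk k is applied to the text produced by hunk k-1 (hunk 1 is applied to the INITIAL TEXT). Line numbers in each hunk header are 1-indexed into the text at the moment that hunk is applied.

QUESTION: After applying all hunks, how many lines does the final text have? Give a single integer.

Answer: 5

Derivation:
Hunk 1: at line 3 remove [tdj,yfz,xjn] add [alp] -> 6 lines: ztjf konu zmp alp rqon rhly
Hunk 2: at line 1 remove [konu,zmp,alp] add [wfjxn,bvibd] -> 5 lines: ztjf wfjxn bvibd rqon rhly
Hunk 3: at line 1 remove [bvibd] add [eun] -> 5 lines: ztjf wfjxn eun rqon rhly
Hunk 4: at line 1 remove [eun] add [dmnae] -> 5 lines: ztjf wfjxn dmnae rqon rhly
Hunk 5: at line 2 remove [dmnae,rqon] add [lrv] -> 4 lines: ztjf wfjxn lrv rhly
Hunk 6: at line 1 remove [wfjxn] add [tbr,hllxk,hxw] -> 6 lines: ztjf tbr hllxk hxw lrv rhly
Hunk 7: at line 1 remove [tbr,hllxk,hxw] add [bdemq,ikqz] -> 5 lines: ztjf bdemq ikqz lrv rhly
Final line count: 5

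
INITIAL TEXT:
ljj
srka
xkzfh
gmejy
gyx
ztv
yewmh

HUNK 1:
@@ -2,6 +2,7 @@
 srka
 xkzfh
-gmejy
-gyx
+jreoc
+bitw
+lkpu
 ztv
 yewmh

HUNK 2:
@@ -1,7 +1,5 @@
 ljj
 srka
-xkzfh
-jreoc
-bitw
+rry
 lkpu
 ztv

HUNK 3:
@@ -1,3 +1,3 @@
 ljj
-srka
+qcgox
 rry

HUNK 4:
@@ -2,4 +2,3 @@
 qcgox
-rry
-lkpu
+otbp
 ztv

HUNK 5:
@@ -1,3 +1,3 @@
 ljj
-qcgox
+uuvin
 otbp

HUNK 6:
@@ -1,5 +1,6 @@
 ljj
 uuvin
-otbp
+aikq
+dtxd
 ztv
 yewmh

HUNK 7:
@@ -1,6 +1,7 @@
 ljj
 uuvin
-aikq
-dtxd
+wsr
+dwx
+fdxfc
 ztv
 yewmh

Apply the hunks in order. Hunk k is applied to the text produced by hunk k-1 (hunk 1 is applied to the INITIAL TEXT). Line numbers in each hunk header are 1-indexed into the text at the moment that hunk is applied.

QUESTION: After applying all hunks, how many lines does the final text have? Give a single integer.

Answer: 7

Derivation:
Hunk 1: at line 2 remove [gmejy,gyx] add [jreoc,bitw,lkpu] -> 8 lines: ljj srka xkzfh jreoc bitw lkpu ztv yewmh
Hunk 2: at line 1 remove [xkzfh,jreoc,bitw] add [rry] -> 6 lines: ljj srka rry lkpu ztv yewmh
Hunk 3: at line 1 remove [srka] add [qcgox] -> 6 lines: ljj qcgox rry lkpu ztv yewmh
Hunk 4: at line 2 remove [rry,lkpu] add [otbp] -> 5 lines: ljj qcgox otbp ztv yewmh
Hunk 5: at line 1 remove [qcgox] add [uuvin] -> 5 lines: ljj uuvin otbp ztv yewmh
Hunk 6: at line 1 remove [otbp] add [aikq,dtxd] -> 6 lines: ljj uuvin aikq dtxd ztv yewmh
Hunk 7: at line 1 remove [aikq,dtxd] add [wsr,dwx,fdxfc] -> 7 lines: ljj uuvin wsr dwx fdxfc ztv yewmh
Final line count: 7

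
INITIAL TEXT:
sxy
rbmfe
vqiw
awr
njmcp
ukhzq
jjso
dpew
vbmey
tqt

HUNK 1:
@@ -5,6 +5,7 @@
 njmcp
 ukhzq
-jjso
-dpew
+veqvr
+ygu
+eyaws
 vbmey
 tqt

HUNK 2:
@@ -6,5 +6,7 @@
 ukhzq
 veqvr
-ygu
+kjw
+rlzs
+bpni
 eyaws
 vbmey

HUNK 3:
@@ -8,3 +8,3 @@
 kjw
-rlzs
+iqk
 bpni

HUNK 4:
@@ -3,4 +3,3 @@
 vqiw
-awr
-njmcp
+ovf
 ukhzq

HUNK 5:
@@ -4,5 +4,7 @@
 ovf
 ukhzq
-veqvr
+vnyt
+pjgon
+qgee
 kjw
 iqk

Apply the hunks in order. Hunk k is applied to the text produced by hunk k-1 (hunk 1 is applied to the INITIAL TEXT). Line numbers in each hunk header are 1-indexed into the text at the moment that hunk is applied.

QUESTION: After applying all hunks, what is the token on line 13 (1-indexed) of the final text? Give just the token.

Hunk 1: at line 5 remove [jjso,dpew] add [veqvr,ygu,eyaws] -> 11 lines: sxy rbmfe vqiw awr njmcp ukhzq veqvr ygu eyaws vbmey tqt
Hunk 2: at line 6 remove [ygu] add [kjw,rlzs,bpni] -> 13 lines: sxy rbmfe vqiw awr njmcp ukhzq veqvr kjw rlzs bpni eyaws vbmey tqt
Hunk 3: at line 8 remove [rlzs] add [iqk] -> 13 lines: sxy rbmfe vqiw awr njmcp ukhzq veqvr kjw iqk bpni eyaws vbmey tqt
Hunk 4: at line 3 remove [awr,njmcp] add [ovf] -> 12 lines: sxy rbmfe vqiw ovf ukhzq veqvr kjw iqk bpni eyaws vbmey tqt
Hunk 5: at line 4 remove [veqvr] add [vnyt,pjgon,qgee] -> 14 lines: sxy rbmfe vqiw ovf ukhzq vnyt pjgon qgee kjw iqk bpni eyaws vbmey tqt
Final line 13: vbmey

Answer: vbmey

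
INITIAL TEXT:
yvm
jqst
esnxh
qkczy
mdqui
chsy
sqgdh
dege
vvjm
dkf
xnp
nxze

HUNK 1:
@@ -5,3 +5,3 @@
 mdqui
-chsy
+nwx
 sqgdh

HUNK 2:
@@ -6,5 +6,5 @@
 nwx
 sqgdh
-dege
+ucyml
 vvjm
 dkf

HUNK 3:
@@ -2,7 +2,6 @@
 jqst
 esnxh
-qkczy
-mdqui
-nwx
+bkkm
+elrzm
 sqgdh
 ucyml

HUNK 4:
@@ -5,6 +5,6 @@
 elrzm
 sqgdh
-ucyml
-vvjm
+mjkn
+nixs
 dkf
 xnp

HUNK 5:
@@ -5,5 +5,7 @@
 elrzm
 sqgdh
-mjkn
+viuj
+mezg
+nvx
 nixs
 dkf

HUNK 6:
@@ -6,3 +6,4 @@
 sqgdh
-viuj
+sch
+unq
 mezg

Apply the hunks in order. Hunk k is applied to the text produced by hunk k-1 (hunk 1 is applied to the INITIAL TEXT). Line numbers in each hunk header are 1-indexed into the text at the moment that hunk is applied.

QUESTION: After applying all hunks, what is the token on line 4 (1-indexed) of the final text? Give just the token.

Answer: bkkm

Derivation:
Hunk 1: at line 5 remove [chsy] add [nwx] -> 12 lines: yvm jqst esnxh qkczy mdqui nwx sqgdh dege vvjm dkf xnp nxze
Hunk 2: at line 6 remove [dege] add [ucyml] -> 12 lines: yvm jqst esnxh qkczy mdqui nwx sqgdh ucyml vvjm dkf xnp nxze
Hunk 3: at line 2 remove [qkczy,mdqui,nwx] add [bkkm,elrzm] -> 11 lines: yvm jqst esnxh bkkm elrzm sqgdh ucyml vvjm dkf xnp nxze
Hunk 4: at line 5 remove [ucyml,vvjm] add [mjkn,nixs] -> 11 lines: yvm jqst esnxh bkkm elrzm sqgdh mjkn nixs dkf xnp nxze
Hunk 5: at line 5 remove [mjkn] add [viuj,mezg,nvx] -> 13 lines: yvm jqst esnxh bkkm elrzm sqgdh viuj mezg nvx nixs dkf xnp nxze
Hunk 6: at line 6 remove [viuj] add [sch,unq] -> 14 lines: yvm jqst esnxh bkkm elrzm sqgdh sch unq mezg nvx nixs dkf xnp nxze
Final line 4: bkkm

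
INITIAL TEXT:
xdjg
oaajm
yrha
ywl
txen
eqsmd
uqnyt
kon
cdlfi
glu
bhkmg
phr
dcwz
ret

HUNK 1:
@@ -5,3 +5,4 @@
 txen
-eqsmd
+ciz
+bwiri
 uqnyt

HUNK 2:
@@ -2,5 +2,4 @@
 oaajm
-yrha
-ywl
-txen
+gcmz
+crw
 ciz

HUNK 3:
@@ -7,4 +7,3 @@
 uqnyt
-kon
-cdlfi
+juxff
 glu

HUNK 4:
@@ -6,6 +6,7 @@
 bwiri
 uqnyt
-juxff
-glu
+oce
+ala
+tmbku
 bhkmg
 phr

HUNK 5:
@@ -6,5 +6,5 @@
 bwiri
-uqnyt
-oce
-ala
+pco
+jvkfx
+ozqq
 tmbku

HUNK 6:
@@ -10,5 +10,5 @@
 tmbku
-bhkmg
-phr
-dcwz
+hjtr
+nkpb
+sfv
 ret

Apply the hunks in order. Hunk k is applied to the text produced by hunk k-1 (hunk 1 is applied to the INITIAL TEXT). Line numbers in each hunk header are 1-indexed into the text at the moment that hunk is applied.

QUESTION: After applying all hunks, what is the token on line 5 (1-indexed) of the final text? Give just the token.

Hunk 1: at line 5 remove [eqsmd] add [ciz,bwiri] -> 15 lines: xdjg oaajm yrha ywl txen ciz bwiri uqnyt kon cdlfi glu bhkmg phr dcwz ret
Hunk 2: at line 2 remove [yrha,ywl,txen] add [gcmz,crw] -> 14 lines: xdjg oaajm gcmz crw ciz bwiri uqnyt kon cdlfi glu bhkmg phr dcwz ret
Hunk 3: at line 7 remove [kon,cdlfi] add [juxff] -> 13 lines: xdjg oaajm gcmz crw ciz bwiri uqnyt juxff glu bhkmg phr dcwz ret
Hunk 4: at line 6 remove [juxff,glu] add [oce,ala,tmbku] -> 14 lines: xdjg oaajm gcmz crw ciz bwiri uqnyt oce ala tmbku bhkmg phr dcwz ret
Hunk 5: at line 6 remove [uqnyt,oce,ala] add [pco,jvkfx,ozqq] -> 14 lines: xdjg oaajm gcmz crw ciz bwiri pco jvkfx ozqq tmbku bhkmg phr dcwz ret
Hunk 6: at line 10 remove [bhkmg,phr,dcwz] add [hjtr,nkpb,sfv] -> 14 lines: xdjg oaajm gcmz crw ciz bwiri pco jvkfx ozqq tmbku hjtr nkpb sfv ret
Final line 5: ciz

Answer: ciz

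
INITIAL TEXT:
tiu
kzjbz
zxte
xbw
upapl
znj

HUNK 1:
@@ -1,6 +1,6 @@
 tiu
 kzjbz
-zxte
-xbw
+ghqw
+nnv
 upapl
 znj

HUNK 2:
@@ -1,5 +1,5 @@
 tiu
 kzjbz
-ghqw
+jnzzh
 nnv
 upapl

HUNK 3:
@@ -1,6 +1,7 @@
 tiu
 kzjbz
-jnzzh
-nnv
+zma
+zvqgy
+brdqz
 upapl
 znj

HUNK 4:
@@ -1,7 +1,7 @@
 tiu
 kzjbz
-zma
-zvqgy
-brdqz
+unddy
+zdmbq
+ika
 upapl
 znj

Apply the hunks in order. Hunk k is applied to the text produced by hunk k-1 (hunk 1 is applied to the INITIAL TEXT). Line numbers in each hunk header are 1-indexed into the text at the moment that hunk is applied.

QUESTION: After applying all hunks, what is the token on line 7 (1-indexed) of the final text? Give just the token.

Answer: znj

Derivation:
Hunk 1: at line 1 remove [zxte,xbw] add [ghqw,nnv] -> 6 lines: tiu kzjbz ghqw nnv upapl znj
Hunk 2: at line 1 remove [ghqw] add [jnzzh] -> 6 lines: tiu kzjbz jnzzh nnv upapl znj
Hunk 3: at line 1 remove [jnzzh,nnv] add [zma,zvqgy,brdqz] -> 7 lines: tiu kzjbz zma zvqgy brdqz upapl znj
Hunk 4: at line 1 remove [zma,zvqgy,brdqz] add [unddy,zdmbq,ika] -> 7 lines: tiu kzjbz unddy zdmbq ika upapl znj
Final line 7: znj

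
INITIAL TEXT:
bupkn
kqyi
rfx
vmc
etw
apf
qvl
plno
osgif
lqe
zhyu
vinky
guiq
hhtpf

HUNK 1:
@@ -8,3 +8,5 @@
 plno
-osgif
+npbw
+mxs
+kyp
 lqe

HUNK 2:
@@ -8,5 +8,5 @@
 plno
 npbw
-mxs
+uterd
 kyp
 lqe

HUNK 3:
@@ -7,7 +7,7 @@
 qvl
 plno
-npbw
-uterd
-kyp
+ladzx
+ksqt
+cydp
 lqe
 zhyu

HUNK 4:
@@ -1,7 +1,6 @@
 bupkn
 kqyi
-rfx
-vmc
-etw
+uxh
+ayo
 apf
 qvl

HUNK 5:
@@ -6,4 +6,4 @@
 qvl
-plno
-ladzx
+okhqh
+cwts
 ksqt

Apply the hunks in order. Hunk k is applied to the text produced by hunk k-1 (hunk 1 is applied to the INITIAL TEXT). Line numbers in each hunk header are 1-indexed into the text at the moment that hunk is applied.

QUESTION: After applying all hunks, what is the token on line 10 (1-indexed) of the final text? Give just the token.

Answer: cydp

Derivation:
Hunk 1: at line 8 remove [osgif] add [npbw,mxs,kyp] -> 16 lines: bupkn kqyi rfx vmc etw apf qvl plno npbw mxs kyp lqe zhyu vinky guiq hhtpf
Hunk 2: at line 8 remove [mxs] add [uterd] -> 16 lines: bupkn kqyi rfx vmc etw apf qvl plno npbw uterd kyp lqe zhyu vinky guiq hhtpf
Hunk 3: at line 7 remove [npbw,uterd,kyp] add [ladzx,ksqt,cydp] -> 16 lines: bupkn kqyi rfx vmc etw apf qvl plno ladzx ksqt cydp lqe zhyu vinky guiq hhtpf
Hunk 4: at line 1 remove [rfx,vmc,etw] add [uxh,ayo] -> 15 lines: bupkn kqyi uxh ayo apf qvl plno ladzx ksqt cydp lqe zhyu vinky guiq hhtpf
Hunk 5: at line 6 remove [plno,ladzx] add [okhqh,cwts] -> 15 lines: bupkn kqyi uxh ayo apf qvl okhqh cwts ksqt cydp lqe zhyu vinky guiq hhtpf
Final line 10: cydp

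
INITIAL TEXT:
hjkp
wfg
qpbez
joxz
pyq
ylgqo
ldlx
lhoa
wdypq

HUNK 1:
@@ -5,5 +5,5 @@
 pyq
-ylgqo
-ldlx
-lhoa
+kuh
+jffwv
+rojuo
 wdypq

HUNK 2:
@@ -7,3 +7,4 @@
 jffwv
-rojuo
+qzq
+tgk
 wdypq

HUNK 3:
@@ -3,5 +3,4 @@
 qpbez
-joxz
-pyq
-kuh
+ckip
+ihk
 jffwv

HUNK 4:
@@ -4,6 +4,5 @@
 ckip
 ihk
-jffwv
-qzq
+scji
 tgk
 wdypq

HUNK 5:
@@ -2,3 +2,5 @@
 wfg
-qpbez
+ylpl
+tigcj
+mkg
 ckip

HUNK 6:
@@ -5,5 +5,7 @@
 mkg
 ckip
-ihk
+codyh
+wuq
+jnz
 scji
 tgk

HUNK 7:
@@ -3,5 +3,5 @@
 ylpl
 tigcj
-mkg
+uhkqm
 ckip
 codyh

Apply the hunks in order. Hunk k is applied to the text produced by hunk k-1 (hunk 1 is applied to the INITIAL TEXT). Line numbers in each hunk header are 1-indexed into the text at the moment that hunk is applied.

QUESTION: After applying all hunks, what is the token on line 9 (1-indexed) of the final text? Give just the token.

Hunk 1: at line 5 remove [ylgqo,ldlx,lhoa] add [kuh,jffwv,rojuo] -> 9 lines: hjkp wfg qpbez joxz pyq kuh jffwv rojuo wdypq
Hunk 2: at line 7 remove [rojuo] add [qzq,tgk] -> 10 lines: hjkp wfg qpbez joxz pyq kuh jffwv qzq tgk wdypq
Hunk 3: at line 3 remove [joxz,pyq,kuh] add [ckip,ihk] -> 9 lines: hjkp wfg qpbez ckip ihk jffwv qzq tgk wdypq
Hunk 4: at line 4 remove [jffwv,qzq] add [scji] -> 8 lines: hjkp wfg qpbez ckip ihk scji tgk wdypq
Hunk 5: at line 2 remove [qpbez] add [ylpl,tigcj,mkg] -> 10 lines: hjkp wfg ylpl tigcj mkg ckip ihk scji tgk wdypq
Hunk 6: at line 5 remove [ihk] add [codyh,wuq,jnz] -> 12 lines: hjkp wfg ylpl tigcj mkg ckip codyh wuq jnz scji tgk wdypq
Hunk 7: at line 3 remove [mkg] add [uhkqm] -> 12 lines: hjkp wfg ylpl tigcj uhkqm ckip codyh wuq jnz scji tgk wdypq
Final line 9: jnz

Answer: jnz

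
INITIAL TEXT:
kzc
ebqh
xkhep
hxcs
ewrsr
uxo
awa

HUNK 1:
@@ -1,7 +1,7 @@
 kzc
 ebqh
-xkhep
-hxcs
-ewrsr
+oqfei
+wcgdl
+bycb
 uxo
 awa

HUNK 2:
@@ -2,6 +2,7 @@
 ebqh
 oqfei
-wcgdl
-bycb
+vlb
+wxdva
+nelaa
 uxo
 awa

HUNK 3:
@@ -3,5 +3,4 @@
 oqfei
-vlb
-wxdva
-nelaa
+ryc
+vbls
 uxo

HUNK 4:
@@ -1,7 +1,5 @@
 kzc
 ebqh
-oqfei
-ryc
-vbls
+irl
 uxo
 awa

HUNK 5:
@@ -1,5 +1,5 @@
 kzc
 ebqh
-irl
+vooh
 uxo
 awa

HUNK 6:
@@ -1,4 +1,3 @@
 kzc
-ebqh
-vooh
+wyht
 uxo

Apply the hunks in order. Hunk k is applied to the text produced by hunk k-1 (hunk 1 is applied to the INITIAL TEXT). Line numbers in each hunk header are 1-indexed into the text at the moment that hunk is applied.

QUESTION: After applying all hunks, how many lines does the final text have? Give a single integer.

Answer: 4

Derivation:
Hunk 1: at line 1 remove [xkhep,hxcs,ewrsr] add [oqfei,wcgdl,bycb] -> 7 lines: kzc ebqh oqfei wcgdl bycb uxo awa
Hunk 2: at line 2 remove [wcgdl,bycb] add [vlb,wxdva,nelaa] -> 8 lines: kzc ebqh oqfei vlb wxdva nelaa uxo awa
Hunk 3: at line 3 remove [vlb,wxdva,nelaa] add [ryc,vbls] -> 7 lines: kzc ebqh oqfei ryc vbls uxo awa
Hunk 4: at line 1 remove [oqfei,ryc,vbls] add [irl] -> 5 lines: kzc ebqh irl uxo awa
Hunk 5: at line 1 remove [irl] add [vooh] -> 5 lines: kzc ebqh vooh uxo awa
Hunk 6: at line 1 remove [ebqh,vooh] add [wyht] -> 4 lines: kzc wyht uxo awa
Final line count: 4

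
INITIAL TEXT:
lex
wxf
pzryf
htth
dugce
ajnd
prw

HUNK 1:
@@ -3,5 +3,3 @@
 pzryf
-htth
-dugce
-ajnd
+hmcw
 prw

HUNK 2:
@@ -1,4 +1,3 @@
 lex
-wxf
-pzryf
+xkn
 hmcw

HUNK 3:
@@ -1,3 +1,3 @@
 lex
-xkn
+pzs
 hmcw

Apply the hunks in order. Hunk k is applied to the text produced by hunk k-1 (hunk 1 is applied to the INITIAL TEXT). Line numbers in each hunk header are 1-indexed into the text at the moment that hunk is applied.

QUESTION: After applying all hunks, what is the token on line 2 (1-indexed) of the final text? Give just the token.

Answer: pzs

Derivation:
Hunk 1: at line 3 remove [htth,dugce,ajnd] add [hmcw] -> 5 lines: lex wxf pzryf hmcw prw
Hunk 2: at line 1 remove [wxf,pzryf] add [xkn] -> 4 lines: lex xkn hmcw prw
Hunk 3: at line 1 remove [xkn] add [pzs] -> 4 lines: lex pzs hmcw prw
Final line 2: pzs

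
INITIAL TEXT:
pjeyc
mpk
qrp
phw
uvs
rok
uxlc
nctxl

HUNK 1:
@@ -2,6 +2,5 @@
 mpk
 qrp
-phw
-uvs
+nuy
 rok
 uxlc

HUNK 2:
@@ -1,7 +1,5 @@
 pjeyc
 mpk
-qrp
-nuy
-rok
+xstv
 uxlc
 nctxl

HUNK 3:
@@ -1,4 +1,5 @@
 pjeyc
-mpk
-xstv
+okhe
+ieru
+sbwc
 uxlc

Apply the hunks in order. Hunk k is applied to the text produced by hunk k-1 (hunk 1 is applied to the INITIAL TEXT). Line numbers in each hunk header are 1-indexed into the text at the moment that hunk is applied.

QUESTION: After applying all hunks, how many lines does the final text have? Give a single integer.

Hunk 1: at line 2 remove [phw,uvs] add [nuy] -> 7 lines: pjeyc mpk qrp nuy rok uxlc nctxl
Hunk 2: at line 1 remove [qrp,nuy,rok] add [xstv] -> 5 lines: pjeyc mpk xstv uxlc nctxl
Hunk 3: at line 1 remove [mpk,xstv] add [okhe,ieru,sbwc] -> 6 lines: pjeyc okhe ieru sbwc uxlc nctxl
Final line count: 6

Answer: 6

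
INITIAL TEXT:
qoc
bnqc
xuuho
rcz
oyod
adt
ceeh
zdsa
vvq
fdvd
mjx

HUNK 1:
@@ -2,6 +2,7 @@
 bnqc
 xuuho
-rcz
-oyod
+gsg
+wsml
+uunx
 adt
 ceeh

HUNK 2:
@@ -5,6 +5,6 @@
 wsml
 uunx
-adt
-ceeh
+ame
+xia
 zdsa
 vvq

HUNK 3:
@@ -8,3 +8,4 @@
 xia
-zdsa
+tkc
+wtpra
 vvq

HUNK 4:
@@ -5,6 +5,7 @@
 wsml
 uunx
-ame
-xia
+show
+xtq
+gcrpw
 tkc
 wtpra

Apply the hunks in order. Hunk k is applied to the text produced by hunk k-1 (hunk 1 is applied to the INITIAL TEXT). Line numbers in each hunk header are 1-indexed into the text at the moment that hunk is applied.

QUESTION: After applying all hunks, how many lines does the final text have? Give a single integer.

Hunk 1: at line 2 remove [rcz,oyod] add [gsg,wsml,uunx] -> 12 lines: qoc bnqc xuuho gsg wsml uunx adt ceeh zdsa vvq fdvd mjx
Hunk 2: at line 5 remove [adt,ceeh] add [ame,xia] -> 12 lines: qoc bnqc xuuho gsg wsml uunx ame xia zdsa vvq fdvd mjx
Hunk 3: at line 8 remove [zdsa] add [tkc,wtpra] -> 13 lines: qoc bnqc xuuho gsg wsml uunx ame xia tkc wtpra vvq fdvd mjx
Hunk 4: at line 5 remove [ame,xia] add [show,xtq,gcrpw] -> 14 lines: qoc bnqc xuuho gsg wsml uunx show xtq gcrpw tkc wtpra vvq fdvd mjx
Final line count: 14

Answer: 14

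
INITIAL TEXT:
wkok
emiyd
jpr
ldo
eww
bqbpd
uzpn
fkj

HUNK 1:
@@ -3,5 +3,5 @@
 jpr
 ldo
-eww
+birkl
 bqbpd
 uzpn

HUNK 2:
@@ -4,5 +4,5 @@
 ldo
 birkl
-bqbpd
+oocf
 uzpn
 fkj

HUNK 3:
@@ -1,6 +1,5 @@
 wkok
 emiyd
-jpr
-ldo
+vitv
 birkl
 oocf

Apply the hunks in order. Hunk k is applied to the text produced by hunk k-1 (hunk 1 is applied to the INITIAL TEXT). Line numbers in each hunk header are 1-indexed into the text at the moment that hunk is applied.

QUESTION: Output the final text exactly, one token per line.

Hunk 1: at line 3 remove [eww] add [birkl] -> 8 lines: wkok emiyd jpr ldo birkl bqbpd uzpn fkj
Hunk 2: at line 4 remove [bqbpd] add [oocf] -> 8 lines: wkok emiyd jpr ldo birkl oocf uzpn fkj
Hunk 3: at line 1 remove [jpr,ldo] add [vitv] -> 7 lines: wkok emiyd vitv birkl oocf uzpn fkj

Answer: wkok
emiyd
vitv
birkl
oocf
uzpn
fkj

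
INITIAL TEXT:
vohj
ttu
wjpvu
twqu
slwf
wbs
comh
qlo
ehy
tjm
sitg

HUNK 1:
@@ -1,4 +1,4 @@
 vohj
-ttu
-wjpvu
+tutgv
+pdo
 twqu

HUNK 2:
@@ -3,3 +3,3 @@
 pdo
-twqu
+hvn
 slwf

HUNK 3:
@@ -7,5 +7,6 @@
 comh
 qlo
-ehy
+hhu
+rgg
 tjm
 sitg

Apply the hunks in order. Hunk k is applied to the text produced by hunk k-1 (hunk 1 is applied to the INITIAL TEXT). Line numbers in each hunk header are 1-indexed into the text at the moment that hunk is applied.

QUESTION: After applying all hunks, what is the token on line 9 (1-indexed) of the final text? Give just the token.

Hunk 1: at line 1 remove [ttu,wjpvu] add [tutgv,pdo] -> 11 lines: vohj tutgv pdo twqu slwf wbs comh qlo ehy tjm sitg
Hunk 2: at line 3 remove [twqu] add [hvn] -> 11 lines: vohj tutgv pdo hvn slwf wbs comh qlo ehy tjm sitg
Hunk 3: at line 7 remove [ehy] add [hhu,rgg] -> 12 lines: vohj tutgv pdo hvn slwf wbs comh qlo hhu rgg tjm sitg
Final line 9: hhu

Answer: hhu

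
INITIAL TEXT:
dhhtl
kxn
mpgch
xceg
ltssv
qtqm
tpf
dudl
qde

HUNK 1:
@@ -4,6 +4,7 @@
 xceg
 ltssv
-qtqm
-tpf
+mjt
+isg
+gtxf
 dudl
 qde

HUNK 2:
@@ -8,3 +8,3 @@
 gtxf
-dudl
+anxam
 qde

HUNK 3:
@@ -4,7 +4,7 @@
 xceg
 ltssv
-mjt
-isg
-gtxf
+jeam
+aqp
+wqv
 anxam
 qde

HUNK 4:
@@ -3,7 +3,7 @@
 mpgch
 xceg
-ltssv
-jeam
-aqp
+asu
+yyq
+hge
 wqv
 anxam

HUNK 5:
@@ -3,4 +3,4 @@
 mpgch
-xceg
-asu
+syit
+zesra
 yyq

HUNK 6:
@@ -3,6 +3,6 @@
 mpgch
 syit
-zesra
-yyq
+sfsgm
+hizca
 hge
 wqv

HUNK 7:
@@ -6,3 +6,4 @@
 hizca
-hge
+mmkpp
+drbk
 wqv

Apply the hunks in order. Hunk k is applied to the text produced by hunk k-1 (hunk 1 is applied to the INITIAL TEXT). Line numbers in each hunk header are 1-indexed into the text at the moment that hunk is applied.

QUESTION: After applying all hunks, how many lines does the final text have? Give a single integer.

Answer: 11

Derivation:
Hunk 1: at line 4 remove [qtqm,tpf] add [mjt,isg,gtxf] -> 10 lines: dhhtl kxn mpgch xceg ltssv mjt isg gtxf dudl qde
Hunk 2: at line 8 remove [dudl] add [anxam] -> 10 lines: dhhtl kxn mpgch xceg ltssv mjt isg gtxf anxam qde
Hunk 3: at line 4 remove [mjt,isg,gtxf] add [jeam,aqp,wqv] -> 10 lines: dhhtl kxn mpgch xceg ltssv jeam aqp wqv anxam qde
Hunk 4: at line 3 remove [ltssv,jeam,aqp] add [asu,yyq,hge] -> 10 lines: dhhtl kxn mpgch xceg asu yyq hge wqv anxam qde
Hunk 5: at line 3 remove [xceg,asu] add [syit,zesra] -> 10 lines: dhhtl kxn mpgch syit zesra yyq hge wqv anxam qde
Hunk 6: at line 3 remove [zesra,yyq] add [sfsgm,hizca] -> 10 lines: dhhtl kxn mpgch syit sfsgm hizca hge wqv anxam qde
Hunk 7: at line 6 remove [hge] add [mmkpp,drbk] -> 11 lines: dhhtl kxn mpgch syit sfsgm hizca mmkpp drbk wqv anxam qde
Final line count: 11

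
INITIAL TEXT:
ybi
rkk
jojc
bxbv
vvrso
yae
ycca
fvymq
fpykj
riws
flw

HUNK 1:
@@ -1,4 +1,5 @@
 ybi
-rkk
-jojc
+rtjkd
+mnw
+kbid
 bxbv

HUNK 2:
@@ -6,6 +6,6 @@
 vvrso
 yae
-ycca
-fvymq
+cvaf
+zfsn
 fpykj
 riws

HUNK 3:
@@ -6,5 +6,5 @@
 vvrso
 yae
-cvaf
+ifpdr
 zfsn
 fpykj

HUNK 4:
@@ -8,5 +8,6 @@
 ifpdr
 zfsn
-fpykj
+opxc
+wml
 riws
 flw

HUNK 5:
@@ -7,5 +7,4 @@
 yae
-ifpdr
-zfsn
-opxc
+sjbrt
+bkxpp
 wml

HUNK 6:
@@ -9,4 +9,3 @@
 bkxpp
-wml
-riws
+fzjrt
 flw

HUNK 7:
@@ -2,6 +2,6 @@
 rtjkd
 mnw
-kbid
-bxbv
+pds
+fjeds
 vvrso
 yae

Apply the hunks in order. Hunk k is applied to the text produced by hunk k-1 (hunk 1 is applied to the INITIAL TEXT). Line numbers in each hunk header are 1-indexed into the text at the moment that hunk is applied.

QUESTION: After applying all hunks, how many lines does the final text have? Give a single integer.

Hunk 1: at line 1 remove [rkk,jojc] add [rtjkd,mnw,kbid] -> 12 lines: ybi rtjkd mnw kbid bxbv vvrso yae ycca fvymq fpykj riws flw
Hunk 2: at line 6 remove [ycca,fvymq] add [cvaf,zfsn] -> 12 lines: ybi rtjkd mnw kbid bxbv vvrso yae cvaf zfsn fpykj riws flw
Hunk 3: at line 6 remove [cvaf] add [ifpdr] -> 12 lines: ybi rtjkd mnw kbid bxbv vvrso yae ifpdr zfsn fpykj riws flw
Hunk 4: at line 8 remove [fpykj] add [opxc,wml] -> 13 lines: ybi rtjkd mnw kbid bxbv vvrso yae ifpdr zfsn opxc wml riws flw
Hunk 5: at line 7 remove [ifpdr,zfsn,opxc] add [sjbrt,bkxpp] -> 12 lines: ybi rtjkd mnw kbid bxbv vvrso yae sjbrt bkxpp wml riws flw
Hunk 6: at line 9 remove [wml,riws] add [fzjrt] -> 11 lines: ybi rtjkd mnw kbid bxbv vvrso yae sjbrt bkxpp fzjrt flw
Hunk 7: at line 2 remove [kbid,bxbv] add [pds,fjeds] -> 11 lines: ybi rtjkd mnw pds fjeds vvrso yae sjbrt bkxpp fzjrt flw
Final line count: 11

Answer: 11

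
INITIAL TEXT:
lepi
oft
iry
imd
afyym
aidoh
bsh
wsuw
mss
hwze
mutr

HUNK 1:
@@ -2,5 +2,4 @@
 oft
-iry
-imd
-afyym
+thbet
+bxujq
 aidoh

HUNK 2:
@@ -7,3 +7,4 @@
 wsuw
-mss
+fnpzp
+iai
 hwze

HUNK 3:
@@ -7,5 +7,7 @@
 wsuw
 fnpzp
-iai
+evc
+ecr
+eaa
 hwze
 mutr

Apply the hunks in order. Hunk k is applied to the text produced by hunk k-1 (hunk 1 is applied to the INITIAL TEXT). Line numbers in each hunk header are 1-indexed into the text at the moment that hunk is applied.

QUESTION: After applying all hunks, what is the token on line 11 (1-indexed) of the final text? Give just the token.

Hunk 1: at line 2 remove [iry,imd,afyym] add [thbet,bxujq] -> 10 lines: lepi oft thbet bxujq aidoh bsh wsuw mss hwze mutr
Hunk 2: at line 7 remove [mss] add [fnpzp,iai] -> 11 lines: lepi oft thbet bxujq aidoh bsh wsuw fnpzp iai hwze mutr
Hunk 3: at line 7 remove [iai] add [evc,ecr,eaa] -> 13 lines: lepi oft thbet bxujq aidoh bsh wsuw fnpzp evc ecr eaa hwze mutr
Final line 11: eaa

Answer: eaa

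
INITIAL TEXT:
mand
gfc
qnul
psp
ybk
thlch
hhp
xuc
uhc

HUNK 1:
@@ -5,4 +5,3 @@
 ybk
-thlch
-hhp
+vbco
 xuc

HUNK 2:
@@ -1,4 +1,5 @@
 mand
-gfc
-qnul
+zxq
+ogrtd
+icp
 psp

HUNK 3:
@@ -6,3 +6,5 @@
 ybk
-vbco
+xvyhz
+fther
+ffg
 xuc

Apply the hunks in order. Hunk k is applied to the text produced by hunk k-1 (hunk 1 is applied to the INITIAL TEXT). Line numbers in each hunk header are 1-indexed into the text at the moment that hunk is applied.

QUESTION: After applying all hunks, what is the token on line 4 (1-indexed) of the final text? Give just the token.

Answer: icp

Derivation:
Hunk 1: at line 5 remove [thlch,hhp] add [vbco] -> 8 lines: mand gfc qnul psp ybk vbco xuc uhc
Hunk 2: at line 1 remove [gfc,qnul] add [zxq,ogrtd,icp] -> 9 lines: mand zxq ogrtd icp psp ybk vbco xuc uhc
Hunk 3: at line 6 remove [vbco] add [xvyhz,fther,ffg] -> 11 lines: mand zxq ogrtd icp psp ybk xvyhz fther ffg xuc uhc
Final line 4: icp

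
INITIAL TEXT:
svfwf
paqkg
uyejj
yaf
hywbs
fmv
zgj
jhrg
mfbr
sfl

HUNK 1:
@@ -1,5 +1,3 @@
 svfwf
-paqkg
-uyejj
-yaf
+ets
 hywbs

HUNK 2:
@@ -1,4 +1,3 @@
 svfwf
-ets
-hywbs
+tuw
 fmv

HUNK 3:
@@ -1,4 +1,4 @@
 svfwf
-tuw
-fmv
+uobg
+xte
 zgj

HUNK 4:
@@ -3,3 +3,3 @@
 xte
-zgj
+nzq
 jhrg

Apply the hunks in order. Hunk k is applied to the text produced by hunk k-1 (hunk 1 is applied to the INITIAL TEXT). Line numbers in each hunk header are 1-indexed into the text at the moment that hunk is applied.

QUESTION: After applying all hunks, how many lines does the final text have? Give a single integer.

Answer: 7

Derivation:
Hunk 1: at line 1 remove [paqkg,uyejj,yaf] add [ets] -> 8 lines: svfwf ets hywbs fmv zgj jhrg mfbr sfl
Hunk 2: at line 1 remove [ets,hywbs] add [tuw] -> 7 lines: svfwf tuw fmv zgj jhrg mfbr sfl
Hunk 3: at line 1 remove [tuw,fmv] add [uobg,xte] -> 7 lines: svfwf uobg xte zgj jhrg mfbr sfl
Hunk 4: at line 3 remove [zgj] add [nzq] -> 7 lines: svfwf uobg xte nzq jhrg mfbr sfl
Final line count: 7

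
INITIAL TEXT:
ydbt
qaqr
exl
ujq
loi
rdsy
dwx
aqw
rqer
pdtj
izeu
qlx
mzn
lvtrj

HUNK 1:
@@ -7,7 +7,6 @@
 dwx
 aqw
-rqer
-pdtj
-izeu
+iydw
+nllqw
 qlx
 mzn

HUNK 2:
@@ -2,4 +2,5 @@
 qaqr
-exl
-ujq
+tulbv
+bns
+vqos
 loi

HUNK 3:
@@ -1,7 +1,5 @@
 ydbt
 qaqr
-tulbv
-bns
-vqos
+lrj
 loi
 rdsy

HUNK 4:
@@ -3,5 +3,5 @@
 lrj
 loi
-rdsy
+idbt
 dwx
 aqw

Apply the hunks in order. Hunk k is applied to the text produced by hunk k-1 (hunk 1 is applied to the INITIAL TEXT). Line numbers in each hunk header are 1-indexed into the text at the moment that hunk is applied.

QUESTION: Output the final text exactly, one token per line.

Hunk 1: at line 7 remove [rqer,pdtj,izeu] add [iydw,nllqw] -> 13 lines: ydbt qaqr exl ujq loi rdsy dwx aqw iydw nllqw qlx mzn lvtrj
Hunk 2: at line 2 remove [exl,ujq] add [tulbv,bns,vqos] -> 14 lines: ydbt qaqr tulbv bns vqos loi rdsy dwx aqw iydw nllqw qlx mzn lvtrj
Hunk 3: at line 1 remove [tulbv,bns,vqos] add [lrj] -> 12 lines: ydbt qaqr lrj loi rdsy dwx aqw iydw nllqw qlx mzn lvtrj
Hunk 4: at line 3 remove [rdsy] add [idbt] -> 12 lines: ydbt qaqr lrj loi idbt dwx aqw iydw nllqw qlx mzn lvtrj

Answer: ydbt
qaqr
lrj
loi
idbt
dwx
aqw
iydw
nllqw
qlx
mzn
lvtrj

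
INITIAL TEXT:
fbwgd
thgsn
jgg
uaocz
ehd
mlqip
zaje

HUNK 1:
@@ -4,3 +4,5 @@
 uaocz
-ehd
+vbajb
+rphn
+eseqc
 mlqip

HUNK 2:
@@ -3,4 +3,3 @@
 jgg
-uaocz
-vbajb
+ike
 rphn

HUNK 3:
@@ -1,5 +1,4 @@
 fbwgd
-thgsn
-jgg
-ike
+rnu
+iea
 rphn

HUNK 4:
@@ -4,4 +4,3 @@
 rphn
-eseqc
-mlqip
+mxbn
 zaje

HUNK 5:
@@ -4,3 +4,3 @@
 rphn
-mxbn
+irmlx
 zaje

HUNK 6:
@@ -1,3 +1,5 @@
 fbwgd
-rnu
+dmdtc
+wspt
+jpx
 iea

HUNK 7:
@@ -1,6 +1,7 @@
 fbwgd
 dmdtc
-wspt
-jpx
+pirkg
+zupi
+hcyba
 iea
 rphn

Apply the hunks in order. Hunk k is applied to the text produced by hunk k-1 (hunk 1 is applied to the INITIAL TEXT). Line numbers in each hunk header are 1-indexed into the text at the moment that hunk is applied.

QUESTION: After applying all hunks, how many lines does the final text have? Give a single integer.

Hunk 1: at line 4 remove [ehd] add [vbajb,rphn,eseqc] -> 9 lines: fbwgd thgsn jgg uaocz vbajb rphn eseqc mlqip zaje
Hunk 2: at line 3 remove [uaocz,vbajb] add [ike] -> 8 lines: fbwgd thgsn jgg ike rphn eseqc mlqip zaje
Hunk 3: at line 1 remove [thgsn,jgg,ike] add [rnu,iea] -> 7 lines: fbwgd rnu iea rphn eseqc mlqip zaje
Hunk 4: at line 4 remove [eseqc,mlqip] add [mxbn] -> 6 lines: fbwgd rnu iea rphn mxbn zaje
Hunk 5: at line 4 remove [mxbn] add [irmlx] -> 6 lines: fbwgd rnu iea rphn irmlx zaje
Hunk 6: at line 1 remove [rnu] add [dmdtc,wspt,jpx] -> 8 lines: fbwgd dmdtc wspt jpx iea rphn irmlx zaje
Hunk 7: at line 1 remove [wspt,jpx] add [pirkg,zupi,hcyba] -> 9 lines: fbwgd dmdtc pirkg zupi hcyba iea rphn irmlx zaje
Final line count: 9

Answer: 9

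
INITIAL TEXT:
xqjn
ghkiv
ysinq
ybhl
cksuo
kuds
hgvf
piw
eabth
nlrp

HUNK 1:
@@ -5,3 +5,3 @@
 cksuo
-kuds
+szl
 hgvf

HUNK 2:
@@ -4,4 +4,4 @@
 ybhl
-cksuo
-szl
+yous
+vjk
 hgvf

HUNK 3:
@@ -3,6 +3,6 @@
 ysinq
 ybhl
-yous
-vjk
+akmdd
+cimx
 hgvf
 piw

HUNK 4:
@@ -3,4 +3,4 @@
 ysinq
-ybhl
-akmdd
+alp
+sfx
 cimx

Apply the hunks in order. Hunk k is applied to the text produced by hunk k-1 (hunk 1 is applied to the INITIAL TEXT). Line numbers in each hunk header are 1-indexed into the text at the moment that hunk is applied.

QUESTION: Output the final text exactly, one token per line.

Answer: xqjn
ghkiv
ysinq
alp
sfx
cimx
hgvf
piw
eabth
nlrp

Derivation:
Hunk 1: at line 5 remove [kuds] add [szl] -> 10 lines: xqjn ghkiv ysinq ybhl cksuo szl hgvf piw eabth nlrp
Hunk 2: at line 4 remove [cksuo,szl] add [yous,vjk] -> 10 lines: xqjn ghkiv ysinq ybhl yous vjk hgvf piw eabth nlrp
Hunk 3: at line 3 remove [yous,vjk] add [akmdd,cimx] -> 10 lines: xqjn ghkiv ysinq ybhl akmdd cimx hgvf piw eabth nlrp
Hunk 4: at line 3 remove [ybhl,akmdd] add [alp,sfx] -> 10 lines: xqjn ghkiv ysinq alp sfx cimx hgvf piw eabth nlrp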